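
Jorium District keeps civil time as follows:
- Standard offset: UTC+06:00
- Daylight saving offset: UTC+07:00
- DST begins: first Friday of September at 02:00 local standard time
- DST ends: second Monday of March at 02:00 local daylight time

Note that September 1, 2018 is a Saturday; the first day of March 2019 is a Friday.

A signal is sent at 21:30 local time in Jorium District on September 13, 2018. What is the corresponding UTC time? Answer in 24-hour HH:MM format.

14:30

1 September 2018 is a Saturday, so the first Friday is September 7.
1 March 2019 is a Friday, so the first Monday is March 4 and the second is March 11.
September 13, 2018 lies within the daylight-saving period (7 September 2018 – 11 March 2019), so Jorium District is on daylight time, UTC+07:00.
21:30 local − 7h = 14:30 UTC.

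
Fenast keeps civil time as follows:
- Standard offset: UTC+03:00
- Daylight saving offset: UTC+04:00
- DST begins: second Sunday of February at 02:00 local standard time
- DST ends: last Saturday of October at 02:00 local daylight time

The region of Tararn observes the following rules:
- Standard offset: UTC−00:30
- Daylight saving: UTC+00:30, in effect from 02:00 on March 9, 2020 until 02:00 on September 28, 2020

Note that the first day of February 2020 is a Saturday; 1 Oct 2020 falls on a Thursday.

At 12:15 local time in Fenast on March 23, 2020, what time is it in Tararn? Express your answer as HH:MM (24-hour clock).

1 February 2020 is a Saturday, so the first Sunday is February 2 and the second is February 9.
1 October 2020 is a Thursday, so Saturdays fall on 3, 10, 17, 24, 31; the last is October 31.
March 23, 2020 lies within the daylight-saving period (9 February – 31 October), so Fenast is on daylight time, UTC+04:00.
12:15 Fenast − 4h = 08:15 UTC.
At the standard offset (UTC−00:30), 08:15 UTC − 0h30m = 07:45 Tararn standard time.
The standard-time date in Tararn, March 23, 2020, falls between 9 March and 28 September, so daylight saving is in effect and Tararn is at UTC+00:30.
08:15 UTC + 0h30m = 08:45 Tararn.

08:45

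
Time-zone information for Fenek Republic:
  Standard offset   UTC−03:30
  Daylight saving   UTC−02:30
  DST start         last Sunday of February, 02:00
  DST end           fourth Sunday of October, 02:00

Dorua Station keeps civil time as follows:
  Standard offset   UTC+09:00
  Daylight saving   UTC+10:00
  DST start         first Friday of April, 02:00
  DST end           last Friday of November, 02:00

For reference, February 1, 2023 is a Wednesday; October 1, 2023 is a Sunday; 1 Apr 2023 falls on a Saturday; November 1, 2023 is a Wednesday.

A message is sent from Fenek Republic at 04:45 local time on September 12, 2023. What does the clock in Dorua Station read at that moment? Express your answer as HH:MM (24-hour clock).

1 February 2023 is a Wednesday, so Sundays fall on 5, 12, 19, 26; the last is February 26.
1 October 2023 is a Sunday, so the first Sunday is October 1 and the fourth is October 22.
Daylight saving runs 26 February – 22 October; September 12, 2023 is inside that window, so Fenek Republic is at UTC−02:30.
04:45 Fenek Republic + 2h30m = 07:15 UTC.
1 April 2023 is a Saturday, so the first Friday is April 7.
1 November 2023 is a Wednesday, so Fridays fall on 3, 10, 17, 24; the last is November 24.
At the standard offset (UTC+09:00), 07:15 UTC + 9h = 16:15 Dorua Station standard time.
Daylight saving runs 7 April – 24 November; the standard-time date in Dorua Station, September 12, 2023, is inside that window, so Dorua Station is at UTC+10:00.
07:15 UTC + 10h = 17:15 Dorua Station.

17:15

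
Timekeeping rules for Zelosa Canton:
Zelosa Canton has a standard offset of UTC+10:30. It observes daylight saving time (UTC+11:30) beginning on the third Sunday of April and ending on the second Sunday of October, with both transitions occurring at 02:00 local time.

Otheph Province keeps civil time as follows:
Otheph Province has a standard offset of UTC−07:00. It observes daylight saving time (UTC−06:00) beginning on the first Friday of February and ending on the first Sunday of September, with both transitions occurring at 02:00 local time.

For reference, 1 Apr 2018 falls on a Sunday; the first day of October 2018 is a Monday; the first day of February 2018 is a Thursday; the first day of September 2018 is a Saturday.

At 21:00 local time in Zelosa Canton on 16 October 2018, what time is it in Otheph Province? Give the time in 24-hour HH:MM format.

03:30

1 April 2018 is a Sunday, so the first Sunday is April 1 and the third is April 15.
1 October 2018 is a Monday, so the first Sunday is October 7 and the second is October 14.
16 October 2018 is outside the daylight-saving period (15 April – 14 October), so Zelosa Canton is on standard time, UTC+10:30.
21:00 Zelosa Canton − 10h30m = 10:30 UTC.
1 February 2018 is a Thursday, so the first Friday is February 2.
1 September 2018 is a Saturday, so the first Sunday is September 2.
At the standard offset (UTC−07:00), 10:30 UTC − 7h = 03:30 Otheph Province standard time.
Daylight saving runs 2 February – 2 September; the standard-time date in Otheph Province, 16 October 2018, is outside that window, so Otheph Province is on standard time at UTC−07:00.
10:30 UTC − 7h = 03:30 Otheph Province.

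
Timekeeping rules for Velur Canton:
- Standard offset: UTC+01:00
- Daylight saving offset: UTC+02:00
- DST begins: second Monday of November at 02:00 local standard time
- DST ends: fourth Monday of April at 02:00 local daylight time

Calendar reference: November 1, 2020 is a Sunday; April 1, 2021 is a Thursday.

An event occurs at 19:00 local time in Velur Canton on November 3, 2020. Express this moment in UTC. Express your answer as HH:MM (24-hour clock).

1 November 2020 is a Sunday, so the first Monday is November 2 and the second is November 9.
1 April 2021 is a Thursday, so the first Monday is April 5 and the fourth is April 26.
November 3, 2020 is outside the daylight-saving period (9 November 2020 – 26 April 2021), so Velur Canton is on standard time, UTC+01:00.
19:00 local − 1h = 18:00 UTC.

18:00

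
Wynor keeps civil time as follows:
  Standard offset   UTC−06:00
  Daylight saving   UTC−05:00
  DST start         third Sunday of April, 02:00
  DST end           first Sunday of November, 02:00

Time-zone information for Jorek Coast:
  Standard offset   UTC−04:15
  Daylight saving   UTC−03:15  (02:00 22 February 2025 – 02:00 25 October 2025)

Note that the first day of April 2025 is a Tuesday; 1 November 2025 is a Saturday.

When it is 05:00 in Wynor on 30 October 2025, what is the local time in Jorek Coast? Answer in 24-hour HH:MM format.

1 April 2025 is a Tuesday, so the first Sunday is April 6 and the third is April 20.
1 November 2025 is a Saturday, so the first Sunday is November 2.
Daylight saving runs 20 April – 2 November; 30 October 2025 is inside that window, so Wynor is at UTC−05:00.
05:00 Wynor + 5h = 10:00 UTC.
At the standard offset (UTC−04:15), 10:00 UTC − 4h15m = 05:45 Jorek Coast standard time.
The standard-time date in Jorek Coast, 30 October 2025, does not fall between 22 February and 25 October, so daylight saving is not in effect and Jorek Coast is at UTC−04:15.
10:00 UTC − 4h15m = 05:45 Jorek Coast.

05:45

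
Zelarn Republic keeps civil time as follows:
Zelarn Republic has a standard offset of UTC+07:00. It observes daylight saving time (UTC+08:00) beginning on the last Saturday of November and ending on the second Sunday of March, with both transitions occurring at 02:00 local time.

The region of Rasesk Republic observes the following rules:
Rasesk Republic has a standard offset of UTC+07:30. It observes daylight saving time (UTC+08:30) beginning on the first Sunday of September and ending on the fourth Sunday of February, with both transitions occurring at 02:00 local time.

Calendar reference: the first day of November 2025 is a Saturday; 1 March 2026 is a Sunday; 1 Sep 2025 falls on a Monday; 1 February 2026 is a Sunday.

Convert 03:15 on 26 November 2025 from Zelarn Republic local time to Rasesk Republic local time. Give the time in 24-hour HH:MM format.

04:45

1 November 2025 is a Saturday, so Saturdays fall on 1, 8, 15, 22, 29; the last is November 29.
1 March 2026 is a Sunday, so the first Sunday is March 1 and the second is March 8.
26 November 2025 does not fall between 29 November 2025 and 8 March 2026, so daylight saving is not in effect and Zelarn Republic is at UTC+07:00.
03:15 Zelarn Republic − 7h = 20:15 UTC (rolling into the previous day, 25 November 2025).
1 September 2025 is a Monday, so the first Sunday is September 7.
1 February 2026 is a Sunday, so the first Sunday is February 1 and the fourth is February 22.
At the standard offset (UTC+07:30), 20:15 UTC + 7h30m = 03:45 Rasesk Republic standard time (rolling into the next day, 26 November 2025).
The standard-time date in Rasesk Republic, 26 November 2025, lies within the daylight-saving period (7 September 2025 – 22 February 2026), so Rasesk Republic is on daylight time, UTC+08:30.
20:15 UTC + 8h30m = 04:45 Rasesk Republic (rolling into the next day, 26 November 2025).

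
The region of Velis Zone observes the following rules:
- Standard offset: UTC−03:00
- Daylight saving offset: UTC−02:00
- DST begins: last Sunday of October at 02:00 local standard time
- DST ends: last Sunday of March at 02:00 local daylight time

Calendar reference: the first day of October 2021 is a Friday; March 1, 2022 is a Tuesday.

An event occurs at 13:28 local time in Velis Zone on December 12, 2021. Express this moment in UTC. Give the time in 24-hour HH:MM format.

1 October 2021 is a Friday, so Sundays fall on 3, 10, 17, 24, 31; the last is October 31.
1 March 2022 is a Tuesday, so Sundays fall on 6, 13, 20, 27; the last is March 27.
December 12, 2021 lies within the daylight-saving period (31 October 2021 – 27 March 2022), so Velis Zone is on daylight time, UTC−02:00.
13:28 local + 2h = 15:28 UTC.

15:28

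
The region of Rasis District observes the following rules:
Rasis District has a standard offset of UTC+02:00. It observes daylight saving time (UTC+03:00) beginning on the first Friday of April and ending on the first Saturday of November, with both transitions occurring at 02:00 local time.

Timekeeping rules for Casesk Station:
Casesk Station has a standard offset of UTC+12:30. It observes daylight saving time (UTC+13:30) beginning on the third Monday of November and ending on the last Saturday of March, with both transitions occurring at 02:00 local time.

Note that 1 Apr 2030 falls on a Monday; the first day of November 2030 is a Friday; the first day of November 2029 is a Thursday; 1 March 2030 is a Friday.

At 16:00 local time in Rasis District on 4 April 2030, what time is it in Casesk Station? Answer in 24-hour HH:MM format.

02:30

1 April 2030 is a Monday, so the first Friday is April 5.
1 November 2030 is a Friday, so the first Saturday is November 2.
4 April 2030 does not fall between 5 April and 2 November, so daylight saving is not in effect and Rasis District is at UTC+02:00.
16:00 Rasis District − 2h = 14:00 UTC.
1 November 2029 is a Thursday, so the first Monday is November 5 and the third is November 19.
1 March 2030 is a Friday, so Saturdays fall on 2, 9, 16, 23, 30; the last is March 30.
At the standard offset (UTC+12:30), 14:00 UTC + 12h30m = 02:30 Casesk Station standard time (rolling into the next day, 5 April 2030).
Daylight saving runs 19 November 2029 – 30 March 2030; the standard-time date in Casesk Station, 5 April 2030, is outside that window, so Casesk Station is on standard time at UTC+12:30.
14:00 UTC + 12h30m = 02:30 Casesk Station (rolling into the next day, 5 April 2030).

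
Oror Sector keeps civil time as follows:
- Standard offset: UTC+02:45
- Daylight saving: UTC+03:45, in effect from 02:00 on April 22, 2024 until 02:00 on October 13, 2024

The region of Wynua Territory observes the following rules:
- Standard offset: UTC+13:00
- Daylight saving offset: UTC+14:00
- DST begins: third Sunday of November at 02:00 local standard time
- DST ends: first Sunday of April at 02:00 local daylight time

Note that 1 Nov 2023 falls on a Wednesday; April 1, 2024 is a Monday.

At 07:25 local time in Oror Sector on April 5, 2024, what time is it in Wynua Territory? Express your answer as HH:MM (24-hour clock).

April 5, 2024 is outside the daylight-saving period (22 April – 13 October), so Oror Sector is on standard time, UTC+02:45.
07:25 Oror Sector − 2h45m = 04:40 UTC.
1 November 2023 is a Wednesday, so the first Sunday is November 5 and the third is November 19.
1 April 2024 is a Monday, so the first Sunday is April 7.
At the standard offset (UTC+13:00), 04:40 UTC + 13h = 17:40 Wynua Territory standard time.
Daylight saving runs 19 November 2023 – 7 April 2024; the standard-time date in Wynua Territory, April 5, 2024, is inside that window, so Wynua Territory is at UTC+14:00.
04:40 UTC + 14h = 18:40 Wynua Territory.

18:40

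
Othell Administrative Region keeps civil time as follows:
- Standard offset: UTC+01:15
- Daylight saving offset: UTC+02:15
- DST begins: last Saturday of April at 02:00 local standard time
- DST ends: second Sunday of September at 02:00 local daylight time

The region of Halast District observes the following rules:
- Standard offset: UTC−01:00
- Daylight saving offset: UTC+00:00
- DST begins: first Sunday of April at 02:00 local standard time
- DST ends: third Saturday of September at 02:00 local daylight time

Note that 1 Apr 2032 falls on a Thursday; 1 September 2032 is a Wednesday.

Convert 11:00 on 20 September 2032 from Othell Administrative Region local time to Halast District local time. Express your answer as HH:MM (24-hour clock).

1 April 2032 is a Thursday, so Saturdays fall on 3, 10, 17, 24; the last is April 24.
1 September 2032 is a Wednesday, so the first Sunday is September 5 and the second is September 12.
20 September 2032 is outside the daylight-saving period (24 April – 12 September), so Othell Administrative Region is on standard time, UTC+01:15.
11:00 Othell Administrative Region − 1h15m = 09:45 UTC.
1 April 2032 is a Thursday, so the first Sunday is April 4.
1 September 2032 is a Wednesday, so the first Saturday is September 4 and the third is September 18.
At the standard offset (UTC−01:00), 09:45 UTC − 1h = 08:45 Halast District standard time.
Daylight saving runs 4 April – 18 September; the standard-time date in Halast District, 20 September 2032, is outside that window, so Halast District is on standard time at UTC−01:00.
09:45 UTC − 1h = 08:45 Halast District.

08:45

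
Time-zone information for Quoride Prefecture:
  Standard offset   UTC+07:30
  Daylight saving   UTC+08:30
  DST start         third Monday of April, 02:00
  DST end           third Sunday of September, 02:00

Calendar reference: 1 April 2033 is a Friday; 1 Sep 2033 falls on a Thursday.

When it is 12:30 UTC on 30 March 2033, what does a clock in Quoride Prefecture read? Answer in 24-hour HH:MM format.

20:00

1 April 2033 is a Friday, so the first Monday is April 4 and the third is April 18.
1 September 2033 is a Thursday, so the first Sunday is September 4 and the third is September 18.
At the standard offset (UTC+07:30), 12:30 UTC + 7h30m = 20:00 Quoride Prefecture standard time.
Daylight saving runs 18 April – 18 September; the standard-time date in Quoride Prefecture, 30 March 2033, is outside that window, so Quoride Prefecture is on standard time at UTC+07:30.
12:30 UTC + 7h30m = 20:00 local.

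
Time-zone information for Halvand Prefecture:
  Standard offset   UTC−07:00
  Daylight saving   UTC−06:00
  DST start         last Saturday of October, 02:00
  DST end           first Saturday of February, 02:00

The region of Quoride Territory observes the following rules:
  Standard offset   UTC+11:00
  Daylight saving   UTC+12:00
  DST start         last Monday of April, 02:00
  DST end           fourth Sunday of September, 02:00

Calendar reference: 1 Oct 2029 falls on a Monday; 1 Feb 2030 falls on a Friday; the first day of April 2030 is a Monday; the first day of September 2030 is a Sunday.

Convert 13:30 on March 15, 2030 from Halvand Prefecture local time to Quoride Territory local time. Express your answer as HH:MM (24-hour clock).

07:30

1 October 2029 is a Monday, so Saturdays fall on 6, 13, 20, 27; the last is October 27.
1 February 2030 is a Friday, so the first Saturday is February 2.
March 15, 2030 does not fall between 27 October 2029 and 2 February 2030, so daylight saving is not in effect and Halvand Prefecture is at UTC−07:00.
13:30 Halvand Prefecture + 7h = 20:30 UTC.
1 April 2030 is a Monday, so Mondays fall on 1, 8, 15, 22, 29; the last is April 29.
1 September 2030 is a Sunday, so the first Sunday is September 1 and the fourth is September 22.
At the standard offset (UTC+11:00), 20:30 UTC + 11h = 07:30 Quoride Territory standard time (rolling into the next day, 16 March 2030).
The standard-time date in Quoride Territory, March 16, 2030, does not fall between 29 April and 22 September, so daylight saving is not in effect and Quoride Territory is at UTC+11:00.
20:30 UTC + 11h = 07:30 Quoride Territory (rolling into the next day, 16 March 2030).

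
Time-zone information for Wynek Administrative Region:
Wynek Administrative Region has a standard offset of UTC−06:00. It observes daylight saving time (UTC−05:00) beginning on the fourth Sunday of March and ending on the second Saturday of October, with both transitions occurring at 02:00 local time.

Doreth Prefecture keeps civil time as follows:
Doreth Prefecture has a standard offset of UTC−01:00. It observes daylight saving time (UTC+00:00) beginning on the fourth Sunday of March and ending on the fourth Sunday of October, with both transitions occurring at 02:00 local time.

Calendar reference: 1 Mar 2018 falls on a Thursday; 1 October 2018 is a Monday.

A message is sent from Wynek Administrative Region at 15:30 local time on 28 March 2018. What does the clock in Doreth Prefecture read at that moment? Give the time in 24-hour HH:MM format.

20:30

1 March 2018 is a Thursday, so the first Sunday is March 4 and the fourth is March 25.
1 October 2018 is a Monday, so the first Saturday is October 6 and the second is October 13.
28 March 2018 lies within the daylight-saving period (25 March – 13 October), so Wynek Administrative Region is on daylight time, UTC−05:00.
15:30 Wynek Administrative Region + 5h = 20:30 UTC.
1 March 2018 is a Thursday, so the first Sunday is March 4 and the fourth is March 25.
1 October 2018 is a Monday, so the first Sunday is October 7 and the fourth is October 28.
At the standard offset (UTC−01:00), 20:30 UTC − 1h = 19:30 Doreth Prefecture standard time.
The standard-time date in Doreth Prefecture, 28 March 2018, falls between 25 March and 28 October, so daylight saving is in effect and Doreth Prefecture is at UTC+00:00.
20:30 UTC + 0h = 20:30 Doreth Prefecture.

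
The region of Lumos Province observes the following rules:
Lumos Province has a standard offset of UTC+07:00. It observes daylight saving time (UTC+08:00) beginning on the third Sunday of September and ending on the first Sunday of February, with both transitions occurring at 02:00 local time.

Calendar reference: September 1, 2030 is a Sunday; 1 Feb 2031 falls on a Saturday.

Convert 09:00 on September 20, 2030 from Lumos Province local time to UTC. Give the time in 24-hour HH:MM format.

1 September 2030 is a Sunday, so the first Sunday is September 1 and the third is September 15.
1 February 2031 is a Saturday, so the first Sunday is February 2.
September 20, 2030 lies within the daylight-saving period (15 September 2030 – 2 February 2031), so Lumos Province is on daylight time, UTC+08:00.
09:00 local − 8h = 01:00 UTC.

01:00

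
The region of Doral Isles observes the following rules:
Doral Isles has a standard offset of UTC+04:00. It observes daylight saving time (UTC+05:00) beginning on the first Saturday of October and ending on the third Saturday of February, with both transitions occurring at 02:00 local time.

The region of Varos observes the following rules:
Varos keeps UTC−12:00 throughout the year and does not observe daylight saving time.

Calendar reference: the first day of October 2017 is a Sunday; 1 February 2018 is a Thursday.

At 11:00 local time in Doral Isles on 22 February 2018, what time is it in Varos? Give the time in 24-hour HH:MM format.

1 October 2017 is a Sunday, so the first Saturday is October 7.
1 February 2018 is a Thursday, so the first Saturday is February 3 and the third is February 17.
Daylight saving runs 7 October 2017 – 17 February 2018; 22 February 2018 is outside that window, so Doral Isles is on standard time at UTC+04:00.
11:00 Doral Isles − 4h = 07:00 UTC.
Varos has no daylight saving, so its offset is UTC−12:00 year-round.
07:00 UTC − 12h = 19:00 Varos (rolling into the previous day, 21 February 2018).

19:00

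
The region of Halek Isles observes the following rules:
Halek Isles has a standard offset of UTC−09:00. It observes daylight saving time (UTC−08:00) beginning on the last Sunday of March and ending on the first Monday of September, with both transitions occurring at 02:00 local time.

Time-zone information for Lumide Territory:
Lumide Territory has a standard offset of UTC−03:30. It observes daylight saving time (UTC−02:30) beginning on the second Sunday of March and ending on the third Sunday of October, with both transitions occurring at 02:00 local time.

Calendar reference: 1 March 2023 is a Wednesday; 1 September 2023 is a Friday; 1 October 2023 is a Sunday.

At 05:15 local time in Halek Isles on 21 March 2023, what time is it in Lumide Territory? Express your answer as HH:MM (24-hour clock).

11:45

1 March 2023 is a Wednesday, so Sundays fall on 5, 12, 19, 26; the last is March 26.
1 September 2023 is a Friday, so the first Monday is September 4.
21 March 2023 does not fall between 26 March and 4 September, so daylight saving is not in effect and Halek Isles is at UTC−09:00.
05:15 Halek Isles + 9h = 14:15 UTC.
1 March 2023 is a Wednesday, so the first Sunday is March 5 and the second is March 12.
1 October 2023 is a Sunday, so the first Sunday is October 1 and the third is October 15.
At the standard offset (UTC−03:30), 14:15 UTC − 3h30m = 10:45 Lumide Territory standard time.
The standard-time date in Lumide Territory, 21 March 2023, falls between 12 March and 15 October, so daylight saving is in effect and Lumide Territory is at UTC−02:30.
14:15 UTC − 2h30m = 11:45 Lumide Territory.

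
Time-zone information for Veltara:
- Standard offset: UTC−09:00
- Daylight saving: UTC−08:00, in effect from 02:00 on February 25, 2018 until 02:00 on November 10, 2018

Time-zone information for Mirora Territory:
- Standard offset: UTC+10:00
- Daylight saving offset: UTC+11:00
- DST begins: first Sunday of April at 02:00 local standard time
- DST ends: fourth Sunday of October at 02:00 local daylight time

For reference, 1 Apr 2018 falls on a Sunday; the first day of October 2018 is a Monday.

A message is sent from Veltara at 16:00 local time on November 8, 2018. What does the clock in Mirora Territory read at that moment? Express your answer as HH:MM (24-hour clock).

November 8, 2018 falls between 25 February and 10 November, so daylight saving is in effect and Veltara is at UTC−08:00.
16:00 Veltara + 8h = 00:00 UTC (rolling into the next day, 9 November 2018).
1 April 2018 is a Sunday, so the first Sunday is April 1.
1 October 2018 is a Monday, so the first Sunday is October 7 and the fourth is October 28.
At the standard offset (UTC+10:00), 00:00 UTC + 10h = 10:00 Mirora Territory standard time.
Daylight saving runs 1 April – 28 October; the standard-time date in Mirora Territory, November 9, 2018, is outside that window, so Mirora Territory is on standard time at UTC+10:00.
00:00 UTC + 10h = 10:00 Mirora Territory.

10:00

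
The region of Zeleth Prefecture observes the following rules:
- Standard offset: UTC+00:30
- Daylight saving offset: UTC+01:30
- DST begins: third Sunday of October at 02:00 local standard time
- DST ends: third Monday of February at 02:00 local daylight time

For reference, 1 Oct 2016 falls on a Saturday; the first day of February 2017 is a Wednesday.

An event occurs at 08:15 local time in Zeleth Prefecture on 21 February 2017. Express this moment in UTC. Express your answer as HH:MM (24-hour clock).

1 October 2016 is a Saturday, so the first Sunday is October 2 and the third is October 16.
1 February 2017 is a Wednesday, so the first Monday is February 6 and the third is February 20.
21 February 2017 is outside the daylight-saving period (16 October 2016 – 20 February 2017), so Zeleth Prefecture is on standard time, UTC+00:30.
08:15 local − 0h30m = 07:45 UTC.

07:45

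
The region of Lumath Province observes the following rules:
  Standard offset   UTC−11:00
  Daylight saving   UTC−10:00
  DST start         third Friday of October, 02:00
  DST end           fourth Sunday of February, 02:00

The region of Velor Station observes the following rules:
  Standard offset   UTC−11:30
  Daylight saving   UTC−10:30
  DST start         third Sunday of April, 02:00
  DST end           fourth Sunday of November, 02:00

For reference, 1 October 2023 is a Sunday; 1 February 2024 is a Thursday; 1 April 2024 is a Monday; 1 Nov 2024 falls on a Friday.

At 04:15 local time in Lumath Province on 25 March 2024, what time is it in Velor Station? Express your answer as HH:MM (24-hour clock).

1 October 2023 is a Sunday, so the first Friday is October 6 and the third is October 20.
1 February 2024 is a Thursday, so the first Sunday is February 4 and the fourth is February 25.
25 March 2024 does not fall between 20 October 2023 and 25 February 2024, so daylight saving is not in effect and Lumath Province is at UTC−11:00.
04:15 Lumath Province + 11h = 15:15 UTC.
1 April 2024 is a Monday, so the first Sunday is April 7 and the third is April 21.
1 November 2024 is a Friday, so the first Sunday is November 3 and the fourth is November 24.
At the standard offset (UTC−11:30), 15:15 UTC − 11h30m = 03:45 Velor Station standard time.
The standard-time date in Velor Station, 25 March 2024, does not fall between 21 April and 24 November, so daylight saving is not in effect and Velor Station is at UTC−11:30.
15:15 UTC − 11h30m = 03:45 Velor Station.

03:45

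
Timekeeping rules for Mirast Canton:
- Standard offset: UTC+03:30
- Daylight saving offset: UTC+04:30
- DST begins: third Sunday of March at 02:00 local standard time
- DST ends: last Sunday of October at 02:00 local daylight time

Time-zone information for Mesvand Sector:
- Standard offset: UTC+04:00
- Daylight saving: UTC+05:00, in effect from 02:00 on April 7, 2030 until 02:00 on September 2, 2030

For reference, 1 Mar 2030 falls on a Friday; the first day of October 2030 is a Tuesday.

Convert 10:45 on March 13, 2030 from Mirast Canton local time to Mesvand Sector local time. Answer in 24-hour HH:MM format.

1 March 2030 is a Friday, so the first Sunday is March 3 and the third is March 17.
1 October 2030 is a Tuesday, so Sundays fall on 6, 13, 20, 27; the last is October 27.
Daylight saving runs 17 March – 27 October; March 13, 2030 is outside that window, so Mirast Canton is on standard time at UTC+03:30.
10:45 Mirast Canton − 3h30m = 07:15 UTC.
At the standard offset (UTC+04:00), 07:15 UTC + 4h = 11:15 Mesvand Sector standard time.
The standard-time date in Mesvand Sector, March 13, 2030, is outside the daylight-saving period (7 April – 2 September), so Mesvand Sector is on standard time, UTC+04:00.
07:15 UTC + 4h = 11:15 Mesvand Sector.

11:15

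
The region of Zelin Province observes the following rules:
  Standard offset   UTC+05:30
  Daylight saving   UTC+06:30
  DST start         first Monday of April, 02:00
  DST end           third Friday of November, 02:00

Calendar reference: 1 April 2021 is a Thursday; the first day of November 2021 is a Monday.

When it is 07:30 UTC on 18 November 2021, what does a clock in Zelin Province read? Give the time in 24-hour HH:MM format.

1 April 2021 is a Thursday, so the first Monday is April 5.
1 November 2021 is a Monday, so the first Friday is November 5 and the third is November 19.
At the standard offset (UTC+05:30), 07:30 UTC + 5h30m = 13:00 Zelin Province standard time.
The standard-time date in Zelin Province, 18 November 2021, falls between 5 April and 19 November, so daylight saving is in effect and Zelin Province is at UTC+06:30.
07:30 UTC + 6h30m = 14:00 local.

14:00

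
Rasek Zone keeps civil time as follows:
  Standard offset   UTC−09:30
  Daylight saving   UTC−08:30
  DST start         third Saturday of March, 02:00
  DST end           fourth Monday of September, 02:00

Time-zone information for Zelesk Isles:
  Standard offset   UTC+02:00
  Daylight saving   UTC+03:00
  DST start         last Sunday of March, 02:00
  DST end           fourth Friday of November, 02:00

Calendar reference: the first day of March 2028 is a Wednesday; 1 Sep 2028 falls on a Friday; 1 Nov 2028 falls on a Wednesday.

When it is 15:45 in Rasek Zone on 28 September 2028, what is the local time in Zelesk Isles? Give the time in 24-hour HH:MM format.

1 March 2028 is a Wednesday, so the first Saturday is March 4 and the third is March 18.
1 September 2028 is a Friday, so the first Monday is September 4 and the fourth is September 25.
28 September 2028 is outside the daylight-saving period (18 March – 25 September), so Rasek Zone is on standard time, UTC−09:30.
15:45 Rasek Zone + 9h30m = 01:15 UTC (rolling into the next day, 29 September 2028).
1 March 2028 is a Wednesday, so Sundays fall on 5, 12, 19, 26; the last is March 26.
1 November 2028 is a Wednesday, so the first Friday is November 3 and the fourth is November 24.
At the standard offset (UTC+02:00), 01:15 UTC + 2h = 03:15 Zelesk Isles standard time.
The standard-time date in Zelesk Isles, 29 September 2028, falls between 26 March and 24 November, so daylight saving is in effect and Zelesk Isles is at UTC+03:00.
01:15 UTC + 3h = 04:15 Zelesk Isles.

04:15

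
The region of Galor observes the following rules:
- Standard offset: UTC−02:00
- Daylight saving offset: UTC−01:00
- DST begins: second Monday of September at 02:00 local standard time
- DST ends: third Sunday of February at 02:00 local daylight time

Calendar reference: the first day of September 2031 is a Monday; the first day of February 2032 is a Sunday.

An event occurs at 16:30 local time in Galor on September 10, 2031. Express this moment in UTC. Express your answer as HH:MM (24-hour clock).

1 September 2031 is a Monday, so the first Monday is September 1 and the second is September 8.
1 February 2032 is a Sunday, so the first Sunday is February 1 and the third is February 15.
Daylight saving runs 8 September 2031 – 15 February 2032; September 10, 2031 is inside that window, so Galor is at UTC−01:00.
16:30 local + 1h = 17:30 UTC.

17:30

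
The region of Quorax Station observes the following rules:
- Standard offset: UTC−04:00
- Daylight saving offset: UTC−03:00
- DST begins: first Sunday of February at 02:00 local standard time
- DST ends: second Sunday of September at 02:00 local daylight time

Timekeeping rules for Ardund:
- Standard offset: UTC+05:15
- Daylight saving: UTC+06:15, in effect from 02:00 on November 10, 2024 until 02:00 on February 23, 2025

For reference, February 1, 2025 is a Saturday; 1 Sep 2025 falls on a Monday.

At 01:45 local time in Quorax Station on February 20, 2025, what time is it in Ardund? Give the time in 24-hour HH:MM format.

11:00

1 February 2025 is a Saturday, so the first Sunday is February 2.
1 September 2025 is a Monday, so the first Sunday is September 7 and the second is September 14.
February 20, 2025 lies within the daylight-saving period (2 February – 14 September), so Quorax Station is on daylight time, UTC−03:00.
01:45 Quorax Station + 3h = 04:45 UTC.
At the standard offset (UTC+05:15), 04:45 UTC + 5h15m = 10:00 Ardund standard time.
The standard-time date in Ardund, February 20, 2025, lies within the daylight-saving period (10 November 2024 – 23 February 2025), so Ardund is on daylight time, UTC+06:15.
04:45 UTC + 6h15m = 11:00 Ardund.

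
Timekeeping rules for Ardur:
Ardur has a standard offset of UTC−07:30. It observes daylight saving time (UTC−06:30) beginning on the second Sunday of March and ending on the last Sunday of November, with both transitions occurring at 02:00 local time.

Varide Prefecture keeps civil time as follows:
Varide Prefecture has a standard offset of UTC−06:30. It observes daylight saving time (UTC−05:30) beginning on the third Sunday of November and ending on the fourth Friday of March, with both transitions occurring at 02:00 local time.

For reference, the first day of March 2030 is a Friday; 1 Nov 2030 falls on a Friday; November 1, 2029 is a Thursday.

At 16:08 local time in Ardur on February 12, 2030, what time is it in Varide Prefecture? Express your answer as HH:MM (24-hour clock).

18:08

1 March 2030 is a Friday, so the first Sunday is March 3 and the second is March 10.
1 November 2030 is a Friday, so Sundays fall on 3, 10, 17, 24; the last is November 24.
February 12, 2030 does not fall between 10 March and 24 November, so daylight saving is not in effect and Ardur is at UTC−07:30.
16:08 Ardur + 7h30m = 23:38 UTC.
1 November 2029 is a Thursday, so the first Sunday is November 4 and the third is November 18.
1 March 2030 is a Friday, so the first Friday is March 1 and the fourth is March 22.
At the standard offset (UTC−06:30), 23:38 UTC − 6h30m = 17:08 Varide Prefecture standard time.
Daylight saving runs 18 November 2029 – 22 March 2030; the standard-time date in Varide Prefecture, February 12, 2030, is inside that window, so Varide Prefecture is at UTC−05:30.
23:38 UTC − 5h30m = 18:08 Varide Prefecture.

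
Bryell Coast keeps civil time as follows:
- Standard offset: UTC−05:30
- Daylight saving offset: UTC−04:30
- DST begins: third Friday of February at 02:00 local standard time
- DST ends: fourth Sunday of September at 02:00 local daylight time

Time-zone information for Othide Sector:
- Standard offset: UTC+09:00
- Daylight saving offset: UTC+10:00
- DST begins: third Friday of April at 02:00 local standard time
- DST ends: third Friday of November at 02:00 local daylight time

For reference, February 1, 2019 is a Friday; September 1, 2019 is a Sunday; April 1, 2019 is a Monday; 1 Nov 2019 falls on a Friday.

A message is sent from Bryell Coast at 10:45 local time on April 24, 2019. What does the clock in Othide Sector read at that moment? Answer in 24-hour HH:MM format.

1 February 2019 is a Friday, so the first Friday is February 1 and the third is February 15.
1 September 2019 is a Sunday, so the first Sunday is September 1 and the fourth is September 22.
April 24, 2019 falls between 15 February and 22 September, so daylight saving is in effect and Bryell Coast is at UTC−04:30.
10:45 Bryell Coast + 4h30m = 15:15 UTC.
1 April 2019 is a Monday, so the first Friday is April 5 and the third is April 19.
1 November 2019 is a Friday, so the first Friday is November 1 and the third is November 15.
At the standard offset (UTC+09:00), 15:15 UTC + 9h = 00:15 Othide Sector standard time (rolling into the next day, 25 April 2019).
The standard-time date in Othide Sector, April 25, 2019, lies within the daylight-saving period (19 April – 15 November), so Othide Sector is on daylight time, UTC+10:00.
15:15 UTC + 10h = 01:15 Othide Sector (rolling into the next day, 25 April 2019).

01:15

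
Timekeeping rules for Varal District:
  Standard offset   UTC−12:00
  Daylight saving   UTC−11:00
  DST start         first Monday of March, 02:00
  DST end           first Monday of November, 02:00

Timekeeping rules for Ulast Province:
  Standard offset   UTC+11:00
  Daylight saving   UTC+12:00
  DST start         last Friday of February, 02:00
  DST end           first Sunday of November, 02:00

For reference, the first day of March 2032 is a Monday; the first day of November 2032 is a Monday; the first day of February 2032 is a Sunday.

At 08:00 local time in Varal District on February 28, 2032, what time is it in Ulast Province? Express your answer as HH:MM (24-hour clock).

08:00

1 March 2032 is a Monday, so the first Monday is March 1.
1 November 2032 is a Monday, so the first Monday is November 1.
February 28, 2032 is outside the daylight-saving period (1 March – 1 November), so Varal District is on standard time, UTC−12:00.
08:00 Varal District + 12h = 20:00 UTC.
1 February 2032 is a Sunday, so Fridays fall on 6, 13, 20, 27; the last is February 27.
1 November 2032 is a Monday, so the first Sunday is November 7.
At the standard offset (UTC+11:00), 20:00 UTC + 11h = 07:00 Ulast Province standard time (rolling into the next day, 29 February 2032).
Daylight saving runs 27 February – 7 November; the standard-time date in Ulast Province, February 29, 2032, is inside that window, so Ulast Province is at UTC+12:00.
20:00 UTC + 12h = 08:00 Ulast Province (rolling into the next day, 29 February 2032).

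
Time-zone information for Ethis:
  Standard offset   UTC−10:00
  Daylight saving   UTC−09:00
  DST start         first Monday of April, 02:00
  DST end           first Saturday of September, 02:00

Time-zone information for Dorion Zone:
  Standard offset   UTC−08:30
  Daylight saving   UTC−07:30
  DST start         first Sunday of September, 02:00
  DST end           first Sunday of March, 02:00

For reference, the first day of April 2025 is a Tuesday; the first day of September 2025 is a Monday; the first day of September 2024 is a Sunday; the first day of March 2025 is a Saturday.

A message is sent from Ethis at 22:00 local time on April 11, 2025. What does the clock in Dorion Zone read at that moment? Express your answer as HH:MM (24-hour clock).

22:30

1 April 2025 is a Tuesday, so the first Monday is April 7.
1 September 2025 is a Monday, so the first Saturday is September 6.
April 11, 2025 lies within the daylight-saving period (7 April – 6 September), so Ethis is on daylight time, UTC−09:00.
22:00 Ethis + 9h = 07:00 UTC (rolling into the next day, 12 April 2025).
1 September 2024 is a Sunday, so the first Sunday is September 1.
1 March 2025 is a Saturday, so the first Sunday is March 2.
At the standard offset (UTC−08:30), 07:00 UTC − 8h30m = 22:30 Dorion Zone standard time (rolling into the previous day, 11 April 2025).
Daylight saving runs 1 September 2024 – 2 March 2025; the standard-time date in Dorion Zone, April 11, 2025, is outside that window, so Dorion Zone is on standard time at UTC−08:30.
07:00 UTC − 8h30m = 22:30 Dorion Zone (rolling into the previous day, 11 April 2025).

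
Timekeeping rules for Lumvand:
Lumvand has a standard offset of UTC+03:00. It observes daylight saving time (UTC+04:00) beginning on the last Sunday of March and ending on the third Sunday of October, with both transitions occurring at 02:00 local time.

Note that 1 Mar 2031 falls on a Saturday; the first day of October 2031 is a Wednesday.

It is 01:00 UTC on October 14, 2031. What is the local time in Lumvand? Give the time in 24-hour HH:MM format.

1 March 2031 is a Saturday, so Sundays fall on 2, 9, 16, 23, 30; the last is March 30.
1 October 2031 is a Wednesday, so the first Sunday is October 5 and the third is October 19.
At the standard offset (UTC+03:00), 01:00 UTC + 3h = 04:00 Lumvand standard time.
Daylight saving runs 30 March – 19 October; the standard-time date in Lumvand, October 14, 2031, is inside that window, so Lumvand is at UTC+04:00.
01:00 UTC + 4h = 05:00 local.

05:00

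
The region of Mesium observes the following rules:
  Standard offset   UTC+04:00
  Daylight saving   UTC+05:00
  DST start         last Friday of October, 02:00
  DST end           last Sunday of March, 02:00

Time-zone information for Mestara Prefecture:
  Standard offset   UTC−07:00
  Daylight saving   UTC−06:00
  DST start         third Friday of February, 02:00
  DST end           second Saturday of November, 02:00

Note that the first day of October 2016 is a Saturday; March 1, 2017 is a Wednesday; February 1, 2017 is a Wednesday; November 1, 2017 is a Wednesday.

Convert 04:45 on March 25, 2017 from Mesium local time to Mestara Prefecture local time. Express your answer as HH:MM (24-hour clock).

1 October 2016 is a Saturday, so Fridays fall on 7, 14, 21, 28; the last is October 28.
1 March 2017 is a Wednesday, so Sundays fall on 5, 12, 19, 26; the last is March 26.
March 25, 2017 lies within the daylight-saving period (28 October 2016 – 26 March 2017), so Mesium is on daylight time, UTC+05:00.
04:45 Mesium − 5h = 23:45 UTC (rolling into the previous day, 24 March 2017).
1 February 2017 is a Wednesday, so the first Friday is February 3 and the third is February 17.
1 November 2017 is a Wednesday, so the first Saturday is November 4 and the second is November 11.
At the standard offset (UTC−07:00), 23:45 UTC − 7h = 16:45 Mestara Prefecture standard time.
Daylight saving runs 17 February – 11 November; the standard-time date in Mestara Prefecture, March 24, 2017, is inside that window, so Mestara Prefecture is at UTC−06:00.
23:45 UTC − 6h = 17:45 Mestara Prefecture.

17:45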